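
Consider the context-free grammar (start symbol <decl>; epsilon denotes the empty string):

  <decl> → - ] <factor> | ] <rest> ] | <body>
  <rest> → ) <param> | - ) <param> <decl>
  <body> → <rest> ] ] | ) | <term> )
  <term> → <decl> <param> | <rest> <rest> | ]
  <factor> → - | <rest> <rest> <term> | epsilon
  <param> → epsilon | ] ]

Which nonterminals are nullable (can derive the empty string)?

{ <factor>, <param> }

Directly nullable (have an epsilon-production): <factor>, <param>.
No other nonterminal has a production whose RHS symbols are all nullable.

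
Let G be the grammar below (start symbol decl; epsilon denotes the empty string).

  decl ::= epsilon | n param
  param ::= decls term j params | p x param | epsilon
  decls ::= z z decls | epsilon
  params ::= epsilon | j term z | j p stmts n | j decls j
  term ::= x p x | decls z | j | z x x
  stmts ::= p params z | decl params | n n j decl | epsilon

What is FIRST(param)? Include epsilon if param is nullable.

{ j, p, x, z, epsilon }

From param ::= decls term j params: decls nullable, take FIRST(decls) ∪ FIRST(term) = { j, x, z }.
param ::= p x param contributes {p}.
param ::= epsilon contributes epsilon.
Union: FIRST(param) = { j, p, x, z, epsilon }.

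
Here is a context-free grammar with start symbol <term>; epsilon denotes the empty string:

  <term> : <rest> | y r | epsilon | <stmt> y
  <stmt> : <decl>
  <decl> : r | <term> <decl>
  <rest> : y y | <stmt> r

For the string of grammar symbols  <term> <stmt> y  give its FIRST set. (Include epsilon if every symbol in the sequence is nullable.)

Add FIRST(<term>)\{epsilon} = { r, y }; <term> is nullable, continue.
Add FIRST(<stmt>) = { r, y }; <stmt> is not nullable, stop.

{ r, y }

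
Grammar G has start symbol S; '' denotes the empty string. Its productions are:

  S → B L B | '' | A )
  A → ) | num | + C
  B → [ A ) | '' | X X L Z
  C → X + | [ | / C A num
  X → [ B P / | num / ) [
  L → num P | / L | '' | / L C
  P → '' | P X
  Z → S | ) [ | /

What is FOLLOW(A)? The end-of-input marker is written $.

In S → A ): add FIRST()) = { ) }.
In B → [ A ): add FIRST()) = { ) }.
In C → / C A num: add FIRST(num) = { num }.
Union: FOLLOW(A) = { ), num }.

{ ), num }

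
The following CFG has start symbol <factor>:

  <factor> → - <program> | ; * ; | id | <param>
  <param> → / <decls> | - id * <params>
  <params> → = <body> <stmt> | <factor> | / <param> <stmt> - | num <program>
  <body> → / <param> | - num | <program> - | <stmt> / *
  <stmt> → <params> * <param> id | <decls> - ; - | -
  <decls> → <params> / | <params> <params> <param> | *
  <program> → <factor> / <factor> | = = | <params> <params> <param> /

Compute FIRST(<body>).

{ *, -, /, ;, =, id, num }

<body> → / <param> contributes {/}.
<body> → - num contributes {-}.
From <body> → <program> -: add FIRST(<program>) = { -, /, ;, =, id, num }.
From <body> → <stmt> / *: add FIRST(<stmt>) = { *, -, /, ;, =, id, num }.
Union: FIRST(<body>) = { *, -, /, ;, =, id, num }.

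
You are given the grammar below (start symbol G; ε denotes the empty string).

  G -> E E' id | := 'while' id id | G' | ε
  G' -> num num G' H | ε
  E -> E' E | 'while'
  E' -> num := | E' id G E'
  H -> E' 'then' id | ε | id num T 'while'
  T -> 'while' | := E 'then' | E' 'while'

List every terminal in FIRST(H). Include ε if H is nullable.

{ id, num, ε }

From H -> E' 'then' id: add FIRST(E') = { num }.
H -> ε contributes ε.
H -> id num T 'while' contributes {id}.
Union: FIRST(H) = { id, num, ε }.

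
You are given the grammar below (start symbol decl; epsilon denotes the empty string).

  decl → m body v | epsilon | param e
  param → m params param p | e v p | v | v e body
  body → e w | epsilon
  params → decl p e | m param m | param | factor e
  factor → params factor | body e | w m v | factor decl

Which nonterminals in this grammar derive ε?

Directly nullable (have an epsilon-production): decl, body.
No other nonterminal has a production whose RHS symbols are all nullable.

{ body, decl }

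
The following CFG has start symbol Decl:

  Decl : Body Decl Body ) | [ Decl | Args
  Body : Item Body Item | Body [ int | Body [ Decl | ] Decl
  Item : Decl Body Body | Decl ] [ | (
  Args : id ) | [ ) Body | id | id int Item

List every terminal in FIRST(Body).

From Body : Item Body Item: add FIRST(Item) = { (, [, ], id }.
From Body : Body [ int: add FIRST(Body) = { (, [, ], id }.
From Body : Body [ Decl: add FIRST(Body) = { (, [, ], id }.
Body : ] Decl contributes {]}.
Union: FIRST(Body) = { (, [, ], id }.

{ (, [, ], id }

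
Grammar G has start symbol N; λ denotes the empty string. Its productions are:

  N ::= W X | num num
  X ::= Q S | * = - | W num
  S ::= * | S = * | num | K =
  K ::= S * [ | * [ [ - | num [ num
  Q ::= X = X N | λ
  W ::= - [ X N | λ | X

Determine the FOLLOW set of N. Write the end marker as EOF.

N is the start symbol, so EOF ∈ FOLLOW(N).
In Q ::= X = X N: N is at the end, add FOLLOW(Q) = { *, num }.
In W ::= - [ X N: N is at the end, add FOLLOW(W) = { *, -, num }.
Union: FOLLOW(N) = { EOF, *, -, num }.

{ EOF, *, -, num }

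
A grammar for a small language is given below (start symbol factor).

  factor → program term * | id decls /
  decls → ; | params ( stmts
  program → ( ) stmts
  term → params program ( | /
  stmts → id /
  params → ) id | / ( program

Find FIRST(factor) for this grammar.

{ (, id }

From factor → program term *: add FIRST(program) = { ( }.
factor → id decls / contributes {id}.
Union: FIRST(factor) = { (, id }.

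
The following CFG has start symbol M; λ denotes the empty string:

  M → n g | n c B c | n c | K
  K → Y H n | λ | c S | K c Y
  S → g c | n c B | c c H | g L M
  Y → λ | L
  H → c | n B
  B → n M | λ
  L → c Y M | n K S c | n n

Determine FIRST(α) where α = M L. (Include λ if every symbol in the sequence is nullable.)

Add FIRST(M)\{λ} = { c, n }; M is nullable, continue.
Add FIRST(L) = { c, n }; L is not nullable, stop.

{ c, n }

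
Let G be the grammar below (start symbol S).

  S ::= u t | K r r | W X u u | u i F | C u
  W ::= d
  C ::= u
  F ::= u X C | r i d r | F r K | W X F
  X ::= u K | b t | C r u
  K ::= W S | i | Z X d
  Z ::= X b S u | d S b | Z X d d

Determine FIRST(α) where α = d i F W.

d is a terminal; add {d} and stop.

{ d }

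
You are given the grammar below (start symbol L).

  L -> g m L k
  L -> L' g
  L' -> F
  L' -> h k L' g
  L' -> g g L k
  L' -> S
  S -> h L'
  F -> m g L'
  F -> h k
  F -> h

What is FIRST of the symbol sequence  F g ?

{ h, m }

Add FIRST(F) = { h, m }; F is not nullable, stop.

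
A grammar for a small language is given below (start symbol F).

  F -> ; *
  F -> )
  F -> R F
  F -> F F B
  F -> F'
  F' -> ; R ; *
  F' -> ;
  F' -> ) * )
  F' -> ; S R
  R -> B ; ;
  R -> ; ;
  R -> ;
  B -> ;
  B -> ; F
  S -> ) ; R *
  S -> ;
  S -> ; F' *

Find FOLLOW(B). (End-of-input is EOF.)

In F -> F F B: B is at the end, add FOLLOW(F) = { EOF, ), ; }.
In R -> B ; ;: add FIRST(; ;) = { ; }.
Union: FOLLOW(B) = { EOF, ), ; }.

{ EOF, ), ; }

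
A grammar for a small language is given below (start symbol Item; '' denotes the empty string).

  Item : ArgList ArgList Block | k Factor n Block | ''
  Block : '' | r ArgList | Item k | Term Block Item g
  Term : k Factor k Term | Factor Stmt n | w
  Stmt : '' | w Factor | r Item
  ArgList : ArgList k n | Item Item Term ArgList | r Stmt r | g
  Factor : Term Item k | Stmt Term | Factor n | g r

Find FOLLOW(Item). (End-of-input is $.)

{ $, g, k, n, r, w }

Item is the start symbol, so $ ∈ FOLLOW(Item).
In Block : Item k: add FIRST(k) = { k }.
In Block : Term Block Item g: add FIRST(g) = { g }.
In Stmt : r Item: Item is at the end, add FOLLOW(Stmt) = { g, k, n, r, w }.
In ArgList : Item Item Term ArgList: add FIRST(Item Term ArgList) = { g, k, r, w }.
In ArgList : Item Item Term ArgList: add FIRST(Term ArgList) = { g, k, r, w }.
In Factor : Term Item k: add FIRST(k) = { k }.
Union: FOLLOW(Item) = { $, g, k, n, r, w }.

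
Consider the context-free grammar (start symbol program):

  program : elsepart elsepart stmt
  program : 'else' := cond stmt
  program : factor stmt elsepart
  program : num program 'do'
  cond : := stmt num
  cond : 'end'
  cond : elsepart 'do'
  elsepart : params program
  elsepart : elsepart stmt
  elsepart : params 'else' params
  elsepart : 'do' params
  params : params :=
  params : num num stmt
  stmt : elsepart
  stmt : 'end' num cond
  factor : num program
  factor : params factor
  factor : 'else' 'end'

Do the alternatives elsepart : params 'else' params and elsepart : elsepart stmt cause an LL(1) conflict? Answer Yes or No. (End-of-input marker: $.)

Yes

FIRST(params 'else' params) = { num } and FIRST(elsepart stmt) = { 'do', num }.
Both contain num, so the two alternatives are not disjoint — LL(1) conflict.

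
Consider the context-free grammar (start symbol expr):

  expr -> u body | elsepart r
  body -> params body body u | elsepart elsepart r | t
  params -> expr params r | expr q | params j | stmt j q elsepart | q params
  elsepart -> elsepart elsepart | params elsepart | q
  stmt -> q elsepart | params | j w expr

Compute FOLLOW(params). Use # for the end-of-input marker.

In body -> params body body u: add FIRST(body body u) = { j, q, t, u }.
In params -> expr params r: add FIRST(r) = { r }.
In params -> params j: add FIRST(j) = { j }.
In params -> q params: params is at the end, add FOLLOW(params) = { j, q, r, t, u }.
In elsepart -> params elsepart: add FIRST(elsepart) = { j, q, u }.
In stmt -> params: params is at the end, add FOLLOW(stmt) = { j }.
Union: FOLLOW(params) = { j, q, r, t, u }.

{ j, q, r, t, u }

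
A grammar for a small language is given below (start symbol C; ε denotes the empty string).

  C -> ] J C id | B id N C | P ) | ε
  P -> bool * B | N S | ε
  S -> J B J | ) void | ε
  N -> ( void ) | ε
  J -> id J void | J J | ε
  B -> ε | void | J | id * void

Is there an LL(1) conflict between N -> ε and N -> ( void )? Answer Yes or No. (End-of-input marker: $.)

Yes

FIRST(ε) = { ε } and FIRST(( void )) = { ( }.
The first alternative is nullable and FOLLOW(N) = { $, (, ), ], bool, id, void } shares ( with FIRST of the second — conflict.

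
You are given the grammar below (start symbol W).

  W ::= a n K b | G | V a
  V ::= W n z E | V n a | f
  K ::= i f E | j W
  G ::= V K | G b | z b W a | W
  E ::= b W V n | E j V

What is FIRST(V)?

From V ::= W n z E: add FIRST(W) = { a, f, z }.
From V ::= V n a: add FIRST(V) = { a, f, z }.
V ::= f contributes {f}.
Union: FIRST(V) = { a, f, z }.

{ a, f, z }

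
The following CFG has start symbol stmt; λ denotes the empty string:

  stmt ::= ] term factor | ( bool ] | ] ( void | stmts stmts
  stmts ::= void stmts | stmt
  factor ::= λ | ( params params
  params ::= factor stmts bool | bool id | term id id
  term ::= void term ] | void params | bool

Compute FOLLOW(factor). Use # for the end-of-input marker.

{ #, (, ], bool, void }

In stmt ::= ] term factor: factor is at the end, add FOLLOW(stmt) = { #, (, ], bool, void }.
In params ::= factor stmts bool: add FIRST(stmts bool) = { (, ], void }.
Union: FOLLOW(factor) = { #, (, ], bool, void }.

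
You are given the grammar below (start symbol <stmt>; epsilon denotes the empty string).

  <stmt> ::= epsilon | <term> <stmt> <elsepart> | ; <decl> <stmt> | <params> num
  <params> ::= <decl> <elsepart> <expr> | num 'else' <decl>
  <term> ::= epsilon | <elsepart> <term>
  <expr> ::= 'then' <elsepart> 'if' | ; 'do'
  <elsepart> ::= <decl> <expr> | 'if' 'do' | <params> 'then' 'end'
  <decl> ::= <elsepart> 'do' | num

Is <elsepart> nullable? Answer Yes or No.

No

Nullable nonterminals: <stmt>, <term>.
No production of <elsepart> has an RHS whose symbols are all nullable, so <elsepart> is not nullable.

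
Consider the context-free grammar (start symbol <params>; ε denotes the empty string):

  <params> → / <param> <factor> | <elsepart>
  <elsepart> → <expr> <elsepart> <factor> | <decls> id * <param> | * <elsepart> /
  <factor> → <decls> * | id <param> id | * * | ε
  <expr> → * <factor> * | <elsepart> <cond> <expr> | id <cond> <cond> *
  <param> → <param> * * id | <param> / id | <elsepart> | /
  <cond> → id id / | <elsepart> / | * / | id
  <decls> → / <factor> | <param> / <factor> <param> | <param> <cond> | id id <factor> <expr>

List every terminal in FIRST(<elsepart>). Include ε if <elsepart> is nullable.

From <elsepart> → <expr> <elsepart> <factor>: add FIRST(<expr>) = { *, /, id }.
From <elsepart> → <decls> id * <param>: add FIRST(<decls>) = { *, /, id }.
<elsepart> → * <elsepart> / contributes {*}.
Union: FIRST(<elsepart>) = { *, /, id }.

{ *, /, id }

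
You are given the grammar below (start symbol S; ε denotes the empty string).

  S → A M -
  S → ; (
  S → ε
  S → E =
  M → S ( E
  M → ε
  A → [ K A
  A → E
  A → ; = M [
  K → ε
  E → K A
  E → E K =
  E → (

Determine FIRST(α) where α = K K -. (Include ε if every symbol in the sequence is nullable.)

{ - }

Add FIRST(K)\{ε} = {  }; K is nullable, continue.
Add FIRST(K)\{ε} = {  }; K is nullable, continue.
- is a terminal; add {-} and stop.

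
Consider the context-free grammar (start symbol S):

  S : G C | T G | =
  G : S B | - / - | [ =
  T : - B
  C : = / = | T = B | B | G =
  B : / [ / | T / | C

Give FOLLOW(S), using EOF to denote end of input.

S is the start symbol, so EOF ∈ FOLLOW(S).
In G : S B: add FIRST(B) = { -, /, =, [ }.
Union: FOLLOW(S) = { EOF, -, /, =, [ }.

{ EOF, -, /, =, [ }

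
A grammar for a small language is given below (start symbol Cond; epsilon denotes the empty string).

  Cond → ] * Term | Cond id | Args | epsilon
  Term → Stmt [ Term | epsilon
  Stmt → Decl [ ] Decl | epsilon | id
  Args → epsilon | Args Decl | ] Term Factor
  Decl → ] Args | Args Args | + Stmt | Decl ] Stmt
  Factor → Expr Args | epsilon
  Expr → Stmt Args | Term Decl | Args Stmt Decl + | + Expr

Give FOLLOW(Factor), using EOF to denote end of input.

In Args → ] Term Factor: Factor is at the end, add FOLLOW(Args) = { EOF, +, [, ], id }.
Union: FOLLOW(Factor) = { EOF, +, [, ], id }.

{ EOF, +, [, ], id }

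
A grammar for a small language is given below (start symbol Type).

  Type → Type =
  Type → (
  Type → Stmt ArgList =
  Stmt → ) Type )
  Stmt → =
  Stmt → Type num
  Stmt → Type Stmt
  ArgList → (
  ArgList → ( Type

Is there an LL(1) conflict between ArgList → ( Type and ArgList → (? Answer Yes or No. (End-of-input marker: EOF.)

Yes

FIRST(( Type) = { ( } and FIRST(() = { ( }.
Both contain (, so the two alternatives are not disjoint — LL(1) conflict.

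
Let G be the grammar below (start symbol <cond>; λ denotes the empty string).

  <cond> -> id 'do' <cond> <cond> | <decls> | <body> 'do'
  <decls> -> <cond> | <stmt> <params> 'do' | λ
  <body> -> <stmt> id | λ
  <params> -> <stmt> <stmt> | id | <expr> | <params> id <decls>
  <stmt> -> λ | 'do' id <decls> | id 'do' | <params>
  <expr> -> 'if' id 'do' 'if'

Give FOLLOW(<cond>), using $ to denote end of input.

{ $, 'do', 'if', id }

<cond> is the start symbol, so $ ∈ FOLLOW(<cond>).
In <cond> -> id 'do' <cond> <cond>: add FIRST(<cond>)\{λ} = { 'do', 'if', id }.
  Since <cond> is nullable, also add FOLLOW(<cond>) = { $, 'do', 'if', id }.
In <cond> -> id 'do' <cond> <cond>: <cond> is at the end, add FOLLOW(<cond>) = { $, 'do', 'if', id }.
In <decls> -> <cond>: <cond> is at the end, add FOLLOW(<decls>) = { $, 'do', 'if', id }.
Union: FOLLOW(<cond>) = { $, 'do', 'if', id }.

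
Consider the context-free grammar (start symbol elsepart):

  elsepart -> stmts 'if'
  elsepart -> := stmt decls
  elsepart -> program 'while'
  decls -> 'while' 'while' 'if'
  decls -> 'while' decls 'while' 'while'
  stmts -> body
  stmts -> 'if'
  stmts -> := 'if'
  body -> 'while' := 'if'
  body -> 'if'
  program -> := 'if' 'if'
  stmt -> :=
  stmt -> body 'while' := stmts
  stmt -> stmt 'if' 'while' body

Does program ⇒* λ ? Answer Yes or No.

No nonterminal in this grammar is nullable.
No production of program has an RHS whose symbols are all nullable, so program is not nullable.

No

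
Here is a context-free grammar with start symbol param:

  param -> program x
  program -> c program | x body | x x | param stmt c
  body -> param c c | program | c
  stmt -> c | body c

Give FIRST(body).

{ c, x }

From body -> param c c: add FIRST(param) = { c, x }.
From body -> program: add FIRST(program) = { c, x }.
body -> c contributes {c}.
Union: FIRST(body) = { c, x }.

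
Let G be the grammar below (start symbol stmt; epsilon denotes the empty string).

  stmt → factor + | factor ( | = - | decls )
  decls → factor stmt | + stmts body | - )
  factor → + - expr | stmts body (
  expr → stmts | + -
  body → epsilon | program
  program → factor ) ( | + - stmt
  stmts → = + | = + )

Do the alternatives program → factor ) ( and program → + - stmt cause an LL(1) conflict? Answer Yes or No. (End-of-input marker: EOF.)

Yes

FIRST(factor ) () = { +, = } and FIRST(+ - stmt) = { + }.
Both contain +, so the two alternatives are not disjoint — LL(1) conflict.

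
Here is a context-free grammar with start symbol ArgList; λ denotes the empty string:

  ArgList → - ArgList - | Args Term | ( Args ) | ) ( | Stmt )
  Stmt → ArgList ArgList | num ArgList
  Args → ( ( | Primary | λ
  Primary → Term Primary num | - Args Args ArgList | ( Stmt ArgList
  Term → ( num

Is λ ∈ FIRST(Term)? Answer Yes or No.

No

Nullable nonterminals: Args.
No production of Term has an RHS whose symbols are all nullable, so Term is not nullable.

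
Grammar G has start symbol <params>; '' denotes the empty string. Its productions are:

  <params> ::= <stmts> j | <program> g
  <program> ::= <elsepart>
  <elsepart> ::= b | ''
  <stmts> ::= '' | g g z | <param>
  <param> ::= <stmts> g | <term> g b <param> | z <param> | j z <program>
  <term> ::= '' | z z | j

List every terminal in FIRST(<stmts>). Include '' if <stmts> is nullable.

<stmts> ::= '' contributes ''.
<stmts> ::= g g z contributes {g}.
From <stmts> ::= <param>: add FIRST(<param>) = { g, j, z }.
Union: FIRST(<stmts>) = { g, j, z, '' }.

{ g, j, z, '' }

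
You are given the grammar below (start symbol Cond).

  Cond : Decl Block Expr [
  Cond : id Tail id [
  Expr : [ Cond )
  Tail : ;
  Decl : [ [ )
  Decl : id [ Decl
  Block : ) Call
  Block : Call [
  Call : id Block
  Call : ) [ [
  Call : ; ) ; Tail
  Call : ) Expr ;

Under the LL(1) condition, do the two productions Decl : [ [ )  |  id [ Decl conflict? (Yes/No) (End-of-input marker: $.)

No

FIRST([ [ )) = { [ } and FIRST(id [ Decl) = { id }.
The FIRST sets are disjoint and neither alternative is nullable — no conflict.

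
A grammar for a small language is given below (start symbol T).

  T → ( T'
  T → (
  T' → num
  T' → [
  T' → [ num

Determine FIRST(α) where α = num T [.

num is a terminal; add {num} and stop.

{ num }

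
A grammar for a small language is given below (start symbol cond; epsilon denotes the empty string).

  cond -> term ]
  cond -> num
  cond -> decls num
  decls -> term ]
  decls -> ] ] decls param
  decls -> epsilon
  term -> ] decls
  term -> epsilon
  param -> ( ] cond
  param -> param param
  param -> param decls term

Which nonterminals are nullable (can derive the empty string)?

{ decls, term }

Directly nullable (have an epsilon-production): decls, term.
No other nonterminal has a production whose RHS symbols are all nullable.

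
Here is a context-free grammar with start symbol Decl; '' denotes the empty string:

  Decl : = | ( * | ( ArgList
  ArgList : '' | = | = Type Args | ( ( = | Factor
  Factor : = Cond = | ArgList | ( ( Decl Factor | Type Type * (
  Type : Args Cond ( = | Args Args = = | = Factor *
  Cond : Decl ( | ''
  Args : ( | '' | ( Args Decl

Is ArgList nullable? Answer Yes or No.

Yes

ArgList has an ''-production, so ArgList ⇒ ''.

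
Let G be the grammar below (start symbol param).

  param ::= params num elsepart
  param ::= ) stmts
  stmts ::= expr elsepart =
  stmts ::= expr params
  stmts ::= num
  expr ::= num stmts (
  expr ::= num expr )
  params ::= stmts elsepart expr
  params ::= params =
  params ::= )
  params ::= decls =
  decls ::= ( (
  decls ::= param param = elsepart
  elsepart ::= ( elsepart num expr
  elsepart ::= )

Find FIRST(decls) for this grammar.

decls ::= ( ( contributes {(}.
From decls ::= param param = elsepart: add FIRST(param) = { (, ), num }.
Union: FIRST(decls) = { (, ), num }.

{ (, ), num }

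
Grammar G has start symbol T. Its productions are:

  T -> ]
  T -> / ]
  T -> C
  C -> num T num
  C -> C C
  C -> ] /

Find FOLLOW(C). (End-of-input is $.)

{ $, ], num }

In T -> C: C is at the end, add FOLLOW(T) = { $, num }.
In C -> C C: add FIRST(C) = { ], num }.
In C -> C C: C is at the end, add FOLLOW(C) = { $, ], num }.
Union: FOLLOW(C) = { $, ], num }.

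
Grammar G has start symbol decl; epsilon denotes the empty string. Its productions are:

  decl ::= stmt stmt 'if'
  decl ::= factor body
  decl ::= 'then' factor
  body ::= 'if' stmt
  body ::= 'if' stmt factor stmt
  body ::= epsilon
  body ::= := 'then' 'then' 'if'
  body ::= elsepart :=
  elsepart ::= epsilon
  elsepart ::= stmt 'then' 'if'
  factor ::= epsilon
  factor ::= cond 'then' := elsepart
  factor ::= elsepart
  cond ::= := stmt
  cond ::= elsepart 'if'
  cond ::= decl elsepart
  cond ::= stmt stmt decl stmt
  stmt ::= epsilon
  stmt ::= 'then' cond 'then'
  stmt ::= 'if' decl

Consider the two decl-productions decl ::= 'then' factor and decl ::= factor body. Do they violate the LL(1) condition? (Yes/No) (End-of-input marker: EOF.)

FIRST('then' factor) = { 'then' } and FIRST(factor body) = { 'if', 'then', :=, epsilon }.
Both contain 'then', so the two alternatives are not disjoint — LL(1) conflict.

Yes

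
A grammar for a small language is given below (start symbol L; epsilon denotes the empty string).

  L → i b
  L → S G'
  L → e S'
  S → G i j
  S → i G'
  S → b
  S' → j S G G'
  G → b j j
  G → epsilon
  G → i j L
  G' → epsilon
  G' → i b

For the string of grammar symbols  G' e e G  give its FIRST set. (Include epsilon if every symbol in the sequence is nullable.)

Add FIRST(G')\{epsilon} = { i }; G' is nullable, continue.
e is a terminal; add {e} and stop.

{ e, i }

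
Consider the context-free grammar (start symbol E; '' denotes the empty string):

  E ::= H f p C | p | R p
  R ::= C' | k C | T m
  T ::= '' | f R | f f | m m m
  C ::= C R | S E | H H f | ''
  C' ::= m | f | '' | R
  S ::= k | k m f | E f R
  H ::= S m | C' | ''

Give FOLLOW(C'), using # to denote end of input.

{ #, f, k, m, p }

In R ::= C': C' is at the end, add FOLLOW(R) = { #, f, k, m, p }.
In H ::= C': C' is at the end, add FOLLOW(H) = { f, k, m, p }.
Union: FOLLOW(C') = { #, f, k, m, p }.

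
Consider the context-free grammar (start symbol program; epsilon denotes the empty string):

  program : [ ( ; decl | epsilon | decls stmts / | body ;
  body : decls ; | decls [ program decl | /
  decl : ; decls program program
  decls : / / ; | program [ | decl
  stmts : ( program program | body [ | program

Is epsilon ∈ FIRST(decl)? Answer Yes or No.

Nullable nonterminals: program, stmts.
No production of decl has an RHS whose symbols are all nullable, so decl is not nullable.

No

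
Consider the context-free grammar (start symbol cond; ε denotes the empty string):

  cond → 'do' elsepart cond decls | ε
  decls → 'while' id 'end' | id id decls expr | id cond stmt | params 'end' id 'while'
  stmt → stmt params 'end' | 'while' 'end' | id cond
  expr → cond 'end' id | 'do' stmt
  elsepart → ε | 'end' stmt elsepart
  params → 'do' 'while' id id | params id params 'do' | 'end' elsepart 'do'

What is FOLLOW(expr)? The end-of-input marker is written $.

{ $, 'do', 'end', 'while', id }

In decls → id id decls expr: expr is at the end, add FOLLOW(decls) = { $, 'do', 'end', 'while', id }.
Union: FOLLOW(expr) = { $, 'do', 'end', 'while', id }.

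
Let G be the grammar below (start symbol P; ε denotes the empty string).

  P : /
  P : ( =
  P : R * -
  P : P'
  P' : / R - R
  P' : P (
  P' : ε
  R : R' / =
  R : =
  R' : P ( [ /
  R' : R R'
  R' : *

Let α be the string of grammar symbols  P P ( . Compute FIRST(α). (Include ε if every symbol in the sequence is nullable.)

Add FIRST(P)\{ε} = { (, *, /, = }; P is nullable, continue.
Add FIRST(P)\{ε} = { (, *, /, = }; P is nullable, continue.
( is a terminal; add {(} and stop.

{ (, *, /, = }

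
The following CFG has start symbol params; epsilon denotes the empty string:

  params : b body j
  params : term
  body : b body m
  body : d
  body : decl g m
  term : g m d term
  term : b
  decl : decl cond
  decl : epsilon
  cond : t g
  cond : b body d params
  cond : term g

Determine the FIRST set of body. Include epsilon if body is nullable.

body : b body m contributes {b}.
body : d contributes {d}.
From body : decl g m: decl nullable, take FIRST(decl) ∪ {g} = { b, g, t }.
Union: FIRST(body) = { b, d, g, t }.

{ b, d, g, t }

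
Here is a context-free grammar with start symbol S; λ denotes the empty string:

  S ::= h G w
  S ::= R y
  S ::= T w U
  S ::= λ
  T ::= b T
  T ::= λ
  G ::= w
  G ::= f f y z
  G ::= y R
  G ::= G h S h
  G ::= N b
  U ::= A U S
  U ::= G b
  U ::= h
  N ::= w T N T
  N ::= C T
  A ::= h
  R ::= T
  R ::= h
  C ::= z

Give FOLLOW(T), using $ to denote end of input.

In S ::= T w U: add FIRST(w U) = { w }.
In T ::= b T: T is at the end, add FOLLOW(T) = { b, h, w, y, z }.
In N ::= w T N T: add FIRST(N T) = { w, z }.
In N ::= w T N T: T is at the end, add FOLLOW(N) = { b }.
In N ::= C T: T is at the end, add FOLLOW(N) = { b }.
In R ::= T: T is at the end, add FOLLOW(R) = { b, h, w, y }.
Union: FOLLOW(T) = { b, h, w, y, z }.

{ b, h, w, y, z }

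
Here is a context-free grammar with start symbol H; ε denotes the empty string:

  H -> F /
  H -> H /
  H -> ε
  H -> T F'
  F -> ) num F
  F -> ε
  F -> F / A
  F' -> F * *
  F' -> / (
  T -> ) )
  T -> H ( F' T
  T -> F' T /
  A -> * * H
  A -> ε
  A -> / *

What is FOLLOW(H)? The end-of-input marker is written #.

H is the start symbol, so # ∈ FOLLOW(H).
In H -> H /: add FIRST(/) = { / }.
In T -> H ( F' T: add FIRST(( F' T) = { ( }.
In A -> * * H: H is at the end, add FOLLOW(A) = { *, / }.
Union: FOLLOW(H) = { #, (, *, / }.

{ #, (, *, / }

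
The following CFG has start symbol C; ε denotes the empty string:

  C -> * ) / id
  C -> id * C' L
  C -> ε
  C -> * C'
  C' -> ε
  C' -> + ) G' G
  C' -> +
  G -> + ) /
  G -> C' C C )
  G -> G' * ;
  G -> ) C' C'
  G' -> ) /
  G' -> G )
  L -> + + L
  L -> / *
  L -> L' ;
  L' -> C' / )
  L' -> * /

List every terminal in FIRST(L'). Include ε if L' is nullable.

From L' -> C' / ): C' nullable, take FIRST(C') ∪ {/} = { +, / }.
L' -> * / contributes {*}.
Union: FIRST(L') = { *, +, / }.

{ *, +, / }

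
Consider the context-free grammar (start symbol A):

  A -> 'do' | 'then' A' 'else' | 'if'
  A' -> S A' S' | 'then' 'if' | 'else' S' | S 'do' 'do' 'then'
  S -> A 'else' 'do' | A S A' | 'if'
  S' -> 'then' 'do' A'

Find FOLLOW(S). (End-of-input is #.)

{ 'do', 'else', 'if', 'then' }

In A' -> S A' S': add FIRST(A' S') = { 'do', 'else', 'if', 'then' }.
In A' -> S 'do' 'do' 'then': add FIRST('do' 'do' 'then') = { 'do' }.
In S -> A S A': add FIRST(A') = { 'do', 'else', 'if', 'then' }.
Union: FOLLOW(S) = { 'do', 'else', 'if', 'then' }.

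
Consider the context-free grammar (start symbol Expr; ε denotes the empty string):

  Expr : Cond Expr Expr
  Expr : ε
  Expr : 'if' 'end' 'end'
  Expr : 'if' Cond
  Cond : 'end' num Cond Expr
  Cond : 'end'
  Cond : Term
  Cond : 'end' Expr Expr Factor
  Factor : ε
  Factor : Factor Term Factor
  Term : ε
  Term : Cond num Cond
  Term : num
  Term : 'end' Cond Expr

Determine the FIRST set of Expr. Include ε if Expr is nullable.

From Expr : Cond Expr Expr: Cond, Expr, Expr nullable, take FIRST(Cond) ∪ FIRST(Expr) ∪ FIRST(Expr) = { 'end', 'if', num }; also ε since the whole RHS is nullable.
Expr : ε contributes ε.
Expr : 'if' 'end' 'end' contributes {'if'}.
Expr : 'if' Cond contributes {'if'}.
Union: FIRST(Expr) = { 'end', 'if', num, ε }.

{ 'end', 'if', num, ε }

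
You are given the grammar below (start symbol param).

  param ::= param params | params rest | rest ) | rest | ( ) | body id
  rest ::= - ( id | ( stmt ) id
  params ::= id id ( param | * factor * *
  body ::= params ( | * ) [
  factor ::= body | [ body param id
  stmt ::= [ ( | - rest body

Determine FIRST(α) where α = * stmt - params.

{ * }

* is a terminal; add {*} and stop.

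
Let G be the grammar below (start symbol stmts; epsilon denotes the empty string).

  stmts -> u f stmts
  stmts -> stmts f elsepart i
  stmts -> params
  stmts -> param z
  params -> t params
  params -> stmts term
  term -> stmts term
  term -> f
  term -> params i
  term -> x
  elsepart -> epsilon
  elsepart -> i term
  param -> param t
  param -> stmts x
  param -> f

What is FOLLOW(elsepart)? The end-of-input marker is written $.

{ i }

In stmts -> stmts f elsepart i: add FIRST(i) = { i }.
Union: FOLLOW(elsepart) = { i }.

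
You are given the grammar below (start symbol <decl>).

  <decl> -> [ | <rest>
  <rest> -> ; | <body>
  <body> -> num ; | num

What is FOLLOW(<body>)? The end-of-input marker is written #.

{ # }

In <rest> -> <body>: <body> is at the end, add FOLLOW(<rest>) = { # }.
Union: FOLLOW(<body>) = { # }.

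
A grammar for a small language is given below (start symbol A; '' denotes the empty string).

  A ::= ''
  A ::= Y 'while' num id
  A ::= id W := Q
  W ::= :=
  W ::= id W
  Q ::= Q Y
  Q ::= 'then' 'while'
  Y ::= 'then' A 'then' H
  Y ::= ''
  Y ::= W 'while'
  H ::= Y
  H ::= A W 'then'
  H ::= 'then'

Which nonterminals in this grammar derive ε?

Directly nullable (have an ''-production): A, Y.
H ::= Y with every symbol nullable, so H is nullable.
No other nonterminal has a production whose RHS symbols are all nullable.

{ A, H, Y }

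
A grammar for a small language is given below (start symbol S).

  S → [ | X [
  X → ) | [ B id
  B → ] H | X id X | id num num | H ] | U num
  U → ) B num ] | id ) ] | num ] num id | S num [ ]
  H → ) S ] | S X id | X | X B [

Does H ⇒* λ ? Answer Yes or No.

No nonterminal in this grammar is nullable.
No production of H has an RHS whose symbols are all nullable, so H is not nullable.

No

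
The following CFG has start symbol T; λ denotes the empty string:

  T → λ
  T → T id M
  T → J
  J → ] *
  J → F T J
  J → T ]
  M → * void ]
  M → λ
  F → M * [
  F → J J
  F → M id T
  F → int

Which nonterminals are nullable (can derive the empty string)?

{ M, T }

Directly nullable (have an λ-production): T, M.
No other nonterminal has a production whose RHS symbols are all nullable.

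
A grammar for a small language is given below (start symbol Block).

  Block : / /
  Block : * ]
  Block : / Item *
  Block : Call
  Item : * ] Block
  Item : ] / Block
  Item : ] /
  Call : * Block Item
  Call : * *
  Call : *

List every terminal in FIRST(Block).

{ *, / }

Block : / / contributes {/}.
Block : * ] contributes {*}.
Block : / Item * contributes {/}.
From Block : Call: add FIRST(Call) = { * }.
Union: FIRST(Block) = { *, / }.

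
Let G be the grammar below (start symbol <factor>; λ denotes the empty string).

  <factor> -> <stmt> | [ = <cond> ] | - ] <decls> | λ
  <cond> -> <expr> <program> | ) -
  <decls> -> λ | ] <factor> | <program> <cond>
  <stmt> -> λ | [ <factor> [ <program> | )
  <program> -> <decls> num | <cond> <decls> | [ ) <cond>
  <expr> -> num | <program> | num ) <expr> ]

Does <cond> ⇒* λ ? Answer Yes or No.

No

Nullable nonterminals: <decls>, <factor>, <stmt>.
No production of <cond> has an RHS whose symbols are all nullable, so <cond> is not nullable.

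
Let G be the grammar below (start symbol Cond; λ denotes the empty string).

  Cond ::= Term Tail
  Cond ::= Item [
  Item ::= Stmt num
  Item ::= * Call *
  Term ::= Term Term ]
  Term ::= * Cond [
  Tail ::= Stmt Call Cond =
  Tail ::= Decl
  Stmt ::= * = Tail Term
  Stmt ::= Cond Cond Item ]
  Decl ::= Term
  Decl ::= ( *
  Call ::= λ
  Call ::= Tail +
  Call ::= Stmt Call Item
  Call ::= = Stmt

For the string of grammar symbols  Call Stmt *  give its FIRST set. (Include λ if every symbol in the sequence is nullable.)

{ (, *, = }

Add FIRST(Call)\{λ} = { (, *, = }; Call is nullable, continue.
Add FIRST(Stmt) = { * }; Stmt is not nullable, stop.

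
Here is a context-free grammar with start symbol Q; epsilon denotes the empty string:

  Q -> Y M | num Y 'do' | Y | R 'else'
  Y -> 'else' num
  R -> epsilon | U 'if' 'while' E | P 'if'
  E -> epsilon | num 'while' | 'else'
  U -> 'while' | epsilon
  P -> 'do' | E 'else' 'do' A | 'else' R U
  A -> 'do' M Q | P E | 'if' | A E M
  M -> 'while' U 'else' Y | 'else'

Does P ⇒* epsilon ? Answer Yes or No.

Nullable nonterminals: E, R, U.
No production of P has an RHS whose symbols are all nullable, so P is not nullable.

No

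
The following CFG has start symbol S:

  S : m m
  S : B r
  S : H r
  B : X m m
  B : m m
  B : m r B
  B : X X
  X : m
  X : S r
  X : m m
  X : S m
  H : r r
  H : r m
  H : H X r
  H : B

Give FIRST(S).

{ m, r }

S : m m contributes {m}.
From S : B r: add FIRST(B) = { m, r }.
From S : H r: add FIRST(H) = { m, r }.
Union: FIRST(S) = { m, r }.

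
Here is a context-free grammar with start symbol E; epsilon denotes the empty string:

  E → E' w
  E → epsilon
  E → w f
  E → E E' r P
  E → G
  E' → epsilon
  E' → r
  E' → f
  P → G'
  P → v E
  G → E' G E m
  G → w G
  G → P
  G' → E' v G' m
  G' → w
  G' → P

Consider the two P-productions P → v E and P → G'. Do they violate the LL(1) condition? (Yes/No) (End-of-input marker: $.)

Yes

FIRST(v E) = { v } and FIRST(G') = { f, r, v, w }.
Both contain v, so the two alternatives are not disjoint — LL(1) conflict.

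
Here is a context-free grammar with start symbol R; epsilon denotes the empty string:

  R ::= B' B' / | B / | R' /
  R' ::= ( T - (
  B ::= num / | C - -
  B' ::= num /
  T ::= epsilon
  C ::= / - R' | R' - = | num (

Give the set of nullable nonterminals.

{ T }

Directly nullable (have an epsilon-production): T.
No other nonterminal has a production whose RHS symbols are all nullable.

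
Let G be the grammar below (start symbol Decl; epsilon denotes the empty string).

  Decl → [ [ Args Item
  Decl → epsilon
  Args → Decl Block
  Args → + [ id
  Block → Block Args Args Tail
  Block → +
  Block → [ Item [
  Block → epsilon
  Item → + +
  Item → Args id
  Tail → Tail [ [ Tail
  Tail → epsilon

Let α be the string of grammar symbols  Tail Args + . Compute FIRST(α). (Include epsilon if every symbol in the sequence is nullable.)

Add FIRST(Tail)\{epsilon} = { [ }; Tail is nullable, continue.
Add FIRST(Args)\{epsilon} = { +, [ }; Args is nullable, continue.
+ is a terminal; add {+} and stop.

{ +, [ }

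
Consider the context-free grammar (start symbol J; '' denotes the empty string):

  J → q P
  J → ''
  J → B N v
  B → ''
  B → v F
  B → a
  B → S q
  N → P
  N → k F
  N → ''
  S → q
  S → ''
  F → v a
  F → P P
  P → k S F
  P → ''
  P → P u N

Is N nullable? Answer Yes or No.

N has an ''-production, so N ⇒ ''.

Yes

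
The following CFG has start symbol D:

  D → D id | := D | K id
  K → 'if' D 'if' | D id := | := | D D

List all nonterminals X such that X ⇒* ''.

No nonterminal has an empty production or an RHS whose symbols are all nullable.

{ } (none)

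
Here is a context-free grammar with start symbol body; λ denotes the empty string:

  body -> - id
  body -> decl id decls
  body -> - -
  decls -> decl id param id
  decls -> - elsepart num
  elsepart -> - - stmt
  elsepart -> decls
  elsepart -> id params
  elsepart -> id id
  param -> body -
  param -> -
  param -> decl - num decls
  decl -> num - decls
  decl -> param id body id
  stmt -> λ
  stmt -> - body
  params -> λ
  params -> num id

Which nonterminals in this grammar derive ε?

Directly nullable (have an λ-production): stmt, params.
No other nonterminal has a production whose RHS symbols are all nullable.

{ params, stmt }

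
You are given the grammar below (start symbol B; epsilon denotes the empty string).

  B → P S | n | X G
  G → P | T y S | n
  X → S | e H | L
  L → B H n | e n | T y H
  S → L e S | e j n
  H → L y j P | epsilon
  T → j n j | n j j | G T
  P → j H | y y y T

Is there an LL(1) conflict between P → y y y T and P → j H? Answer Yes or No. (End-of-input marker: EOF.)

No

FIRST(y y y T) = { y } and FIRST(j H) = { j }.
The FIRST sets are disjoint and neither alternative is nullable — no conflict.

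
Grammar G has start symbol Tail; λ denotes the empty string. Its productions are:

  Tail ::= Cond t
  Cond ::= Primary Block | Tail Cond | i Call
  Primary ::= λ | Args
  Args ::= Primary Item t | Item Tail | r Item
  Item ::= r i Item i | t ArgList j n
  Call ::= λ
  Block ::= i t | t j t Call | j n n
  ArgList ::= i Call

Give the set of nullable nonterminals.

Directly nullable (have an λ-production): Primary, Call.
No other nonterminal has a production whose RHS symbols are all nullable.

{ Call, Primary }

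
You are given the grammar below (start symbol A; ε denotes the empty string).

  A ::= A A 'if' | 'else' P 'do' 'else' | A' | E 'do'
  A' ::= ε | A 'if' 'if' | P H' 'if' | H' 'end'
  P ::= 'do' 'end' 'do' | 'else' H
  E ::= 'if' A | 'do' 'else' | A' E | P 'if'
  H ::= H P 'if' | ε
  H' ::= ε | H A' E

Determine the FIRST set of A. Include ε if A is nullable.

{ 'do', 'else', 'end', 'if', ε }

From A ::= A A 'if': A, A nullable, take FIRST(A) ∪ FIRST(A) ∪ {'if'} = { 'do', 'else', 'end', 'if' }.
A ::= 'else' P 'do' 'else' contributes {'else'}.
From A ::= A': add FIRST(A') = { 'do', 'else', 'end', 'if', ε } (including ε since A' is nullable).
From A ::= E 'do': add FIRST(E) = { 'do', 'else', 'end', 'if' }.
Union: FIRST(A) = { 'do', 'else', 'end', 'if', ε }.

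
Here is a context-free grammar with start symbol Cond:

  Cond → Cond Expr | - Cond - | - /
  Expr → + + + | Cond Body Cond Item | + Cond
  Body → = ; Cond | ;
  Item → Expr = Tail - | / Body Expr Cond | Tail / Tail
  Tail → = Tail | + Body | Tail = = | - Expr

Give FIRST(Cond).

From Cond → Cond Expr: add FIRST(Cond) = { - }.
Cond → - Cond - contributes {-}.
Cond → - / contributes {-}.
Union: FIRST(Cond) = { - }.

{ - }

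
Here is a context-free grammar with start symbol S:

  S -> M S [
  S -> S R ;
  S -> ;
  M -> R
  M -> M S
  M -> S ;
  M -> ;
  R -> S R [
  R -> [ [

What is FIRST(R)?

{ ;, [ }

From R -> S R [: add FIRST(S) = { ;, [ }.
R -> [ [ contributes {[}.
Union: FIRST(R) = { ;, [ }.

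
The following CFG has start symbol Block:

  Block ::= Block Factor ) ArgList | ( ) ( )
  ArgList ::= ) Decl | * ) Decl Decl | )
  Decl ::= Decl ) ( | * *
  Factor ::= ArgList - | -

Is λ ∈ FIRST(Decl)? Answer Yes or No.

No

No nonterminal in this grammar is nullable.
No production of Decl has an RHS whose symbols are all nullable, so Decl is not nullable.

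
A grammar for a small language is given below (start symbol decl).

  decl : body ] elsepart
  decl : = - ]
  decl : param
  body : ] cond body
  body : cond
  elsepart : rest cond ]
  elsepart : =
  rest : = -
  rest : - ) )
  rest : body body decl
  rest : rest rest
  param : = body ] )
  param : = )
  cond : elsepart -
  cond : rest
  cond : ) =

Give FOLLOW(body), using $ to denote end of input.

In decl : body ] elsepart: add FIRST(] elsepart) = { ] }.
In body : ] cond body: body is at the end, add FOLLOW(body) = { ), -, =, ] }.
In rest : body body decl: add FIRST(body decl) = { ), -, =, ] }.
In rest : body body decl: add FIRST(decl) = { ), -, =, ] }.
In param : = body ] ): add FIRST(] )) = { ] }.
Union: FOLLOW(body) = { ), -, =, ] }.

{ ), -, =, ] }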